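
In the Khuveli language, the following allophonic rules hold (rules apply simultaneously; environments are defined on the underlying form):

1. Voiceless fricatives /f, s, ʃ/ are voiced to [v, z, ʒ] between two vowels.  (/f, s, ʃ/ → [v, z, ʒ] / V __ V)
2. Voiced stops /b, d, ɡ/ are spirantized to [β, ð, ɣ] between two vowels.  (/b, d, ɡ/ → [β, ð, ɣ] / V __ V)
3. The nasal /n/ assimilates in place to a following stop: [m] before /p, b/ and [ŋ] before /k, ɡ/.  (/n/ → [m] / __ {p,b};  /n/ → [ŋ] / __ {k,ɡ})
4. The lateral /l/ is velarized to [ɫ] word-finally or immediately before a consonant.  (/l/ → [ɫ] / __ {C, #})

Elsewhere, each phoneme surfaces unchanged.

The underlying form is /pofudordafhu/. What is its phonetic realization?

/p/ (word-initial) is unaffected → [p].
/o/ (between /p/ and /f/): no rule targets it → [o].
/f/ — between /o/ and /u/, between two vowels — surfaces as [v] (rule 1).
/u/ (between /f/ and /d/) is unaffected → [u].
Rule 2 applies to /d/ (between /u/ and /o/: between two vowels) → [ð].
/o/ (between /d/ and /r/) is unaffected → [o].
/r/ (between /o/ and /d/): no rule targets it → [r].
/d/ (between /r/ and /a/) fails the environment for rule 2, so it stays [d].
/a/ stays [a].
/f/ — between /a/ and /h/; rule 1 does not apply here → [f].
/h/ (between /f/ and /u/) is unaffected → [h].
/u/ — not in any rule's target class → [u].

[povuðordafhu]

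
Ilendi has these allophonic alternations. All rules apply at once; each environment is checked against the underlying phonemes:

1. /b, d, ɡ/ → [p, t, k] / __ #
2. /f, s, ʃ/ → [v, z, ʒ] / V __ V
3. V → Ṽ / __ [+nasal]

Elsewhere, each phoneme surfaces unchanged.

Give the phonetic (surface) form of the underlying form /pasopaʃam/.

[pazopaʒãm]

/p/ stays [p].
/a/ (between /p/ and /s/) is in the target of rule 3 but the environment (before a nasal consonant) is not met → [a].
/s/ (between /a/ and /o/) occurs between two vowels → [z] by rule 2.
/o/ (between /s/ and /p/) is in the target of rule 3 but the environment (before a nasal consonant) is not met → [o].
/p/ (between /o/ and /a/): no rule targets it → [p].
/a/ — between /p/ and /ʃ/; rule 3 does not apply here → [a].
Rule 2 applies to /ʃ/ (between /a/ and /a/: between two vowels) → [ʒ].
/a/ (between /ʃ/ and /m/): before a nasal consonant, so rule 3 applies → [ã].
/m/ stays [m].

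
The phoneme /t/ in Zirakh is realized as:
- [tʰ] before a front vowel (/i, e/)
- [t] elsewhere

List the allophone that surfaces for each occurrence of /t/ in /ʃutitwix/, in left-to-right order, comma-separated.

[tʰ], [t]

Occurrence 1 (position 3): before a front vowel (/i, e/) → [tʰ].
Occurrence 2 (position 5): no conditioning environment matches → elsewhere allophone [t].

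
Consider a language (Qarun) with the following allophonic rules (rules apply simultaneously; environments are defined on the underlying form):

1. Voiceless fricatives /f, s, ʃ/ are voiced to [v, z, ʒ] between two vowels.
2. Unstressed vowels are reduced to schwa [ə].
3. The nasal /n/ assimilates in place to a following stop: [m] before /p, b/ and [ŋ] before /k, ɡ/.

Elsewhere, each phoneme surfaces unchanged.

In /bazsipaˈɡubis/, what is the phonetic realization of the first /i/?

[ə]

/i/ (between /s/ and /p/): in an unstressed syllable, so rule 2 applies → [ə].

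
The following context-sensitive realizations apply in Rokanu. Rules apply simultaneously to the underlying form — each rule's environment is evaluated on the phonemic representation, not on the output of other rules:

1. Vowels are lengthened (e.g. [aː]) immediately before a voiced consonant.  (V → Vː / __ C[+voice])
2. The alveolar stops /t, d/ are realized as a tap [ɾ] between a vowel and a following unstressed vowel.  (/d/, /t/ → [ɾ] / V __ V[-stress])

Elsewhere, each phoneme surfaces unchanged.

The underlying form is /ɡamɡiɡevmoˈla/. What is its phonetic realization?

[ɡaːmɡiːɡeːvmoːˈla]

/a/ meets the environment for rule 1 (before a voiced consonant) → [aː].
/i/ (between /ɡ/ and /ɡ/): before a voiced consonant, so rule 1 applies → [iː].
/e/ (between /ɡ/ and /v/) occurs before a voiced consonant → [eː] by rule 1.
/o/ (between /m/ and /l/) occurs before a voiced consonant → [oː] by rule 1.
/a/ (word-final) is in the target of rule 1 but the environment (before a voiced consonant) is not met → [a].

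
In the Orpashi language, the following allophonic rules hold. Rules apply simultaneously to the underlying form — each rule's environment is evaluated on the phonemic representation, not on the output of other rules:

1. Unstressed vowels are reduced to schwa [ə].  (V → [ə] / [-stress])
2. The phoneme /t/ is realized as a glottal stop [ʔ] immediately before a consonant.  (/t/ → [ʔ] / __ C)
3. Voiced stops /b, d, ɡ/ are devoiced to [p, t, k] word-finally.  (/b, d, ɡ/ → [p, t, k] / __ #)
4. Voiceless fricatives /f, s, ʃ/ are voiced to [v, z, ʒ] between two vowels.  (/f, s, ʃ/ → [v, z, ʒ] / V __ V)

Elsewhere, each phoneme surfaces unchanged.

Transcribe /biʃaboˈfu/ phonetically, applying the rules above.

/b/ (word-initial) is in the target of rule 3 but the environment (word-finally) is not met → [b].
/i/ — between /b/ and /ʃ/, in an unstressed syllable — surfaces as [ə] (rule 1).
/ʃ/ — between /i/ and /a/, between two vowels — surfaces as [ʒ] (rule 4).
/a/ meets the environment for rule 1 (in an unstressed syllable) → [ə].
/b/ (between /a/ and /o/) is in the target of rule 3 but the environment (word-finally) is not met → [b].
Rule 1 applies to /o/ (between /b/ and /f/: in an unstressed syllable) → [ə].
/f/ meets the environment for rule 4 (between two vowels) → [v].
/u/ (word-final) is in the target of rule 1 but the environment (in an unstressed syllable) is not met → [u].

[bəʒəbəˈvu]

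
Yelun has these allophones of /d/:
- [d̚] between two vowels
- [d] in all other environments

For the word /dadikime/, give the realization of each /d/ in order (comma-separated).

[d], [d̚]

Occurrence 1 (position 1): no conditioning environment matches → elsewhere allophone [d].
Occurrence 2 (position 3): between two vowels → [d̚].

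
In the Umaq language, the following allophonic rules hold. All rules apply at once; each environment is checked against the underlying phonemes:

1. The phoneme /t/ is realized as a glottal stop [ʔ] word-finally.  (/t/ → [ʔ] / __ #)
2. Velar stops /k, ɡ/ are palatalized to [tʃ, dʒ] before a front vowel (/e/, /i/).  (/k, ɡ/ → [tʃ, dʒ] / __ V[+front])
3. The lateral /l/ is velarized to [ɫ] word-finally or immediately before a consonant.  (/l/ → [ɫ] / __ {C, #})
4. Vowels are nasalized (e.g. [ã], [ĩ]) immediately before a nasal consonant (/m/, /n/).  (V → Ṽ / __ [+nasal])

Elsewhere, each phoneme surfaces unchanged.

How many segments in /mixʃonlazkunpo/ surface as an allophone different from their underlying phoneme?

Segments that undergo a rule: /o/ → [õ] (rule 4); /u/ → [ũ] (rule 4).
All other segments surface unchanged.

2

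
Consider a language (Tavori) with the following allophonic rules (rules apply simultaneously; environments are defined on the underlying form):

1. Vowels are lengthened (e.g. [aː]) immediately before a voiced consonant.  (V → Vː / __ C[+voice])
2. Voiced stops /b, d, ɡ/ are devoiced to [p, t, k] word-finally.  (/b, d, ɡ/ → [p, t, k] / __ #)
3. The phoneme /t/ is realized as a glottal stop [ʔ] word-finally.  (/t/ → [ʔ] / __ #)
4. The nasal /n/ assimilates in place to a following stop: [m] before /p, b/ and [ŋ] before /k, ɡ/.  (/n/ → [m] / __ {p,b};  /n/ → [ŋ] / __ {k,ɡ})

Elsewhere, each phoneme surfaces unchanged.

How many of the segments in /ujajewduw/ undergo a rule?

Segments that undergo a rule: /u/ → [uː] (rule 1); /a/ → [aː] (rule 1); /e/ → [eː] (rule 1); /u/ → [uː] (rule 1).
All other segments surface unchanged.

4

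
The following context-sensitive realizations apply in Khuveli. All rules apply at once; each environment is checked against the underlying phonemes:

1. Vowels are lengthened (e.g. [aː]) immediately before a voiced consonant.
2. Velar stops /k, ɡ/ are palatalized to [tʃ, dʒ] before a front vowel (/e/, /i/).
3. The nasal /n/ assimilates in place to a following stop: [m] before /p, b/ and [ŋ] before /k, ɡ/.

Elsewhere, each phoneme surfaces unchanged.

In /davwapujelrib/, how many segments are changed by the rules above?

4

Segments that undergo a rule: /a/ → [aː] (rule 1); /u/ → [uː] (rule 1); /e/ → [eː] (rule 1); /i/ → [iː] (rule 1).
All other segments surface unchanged.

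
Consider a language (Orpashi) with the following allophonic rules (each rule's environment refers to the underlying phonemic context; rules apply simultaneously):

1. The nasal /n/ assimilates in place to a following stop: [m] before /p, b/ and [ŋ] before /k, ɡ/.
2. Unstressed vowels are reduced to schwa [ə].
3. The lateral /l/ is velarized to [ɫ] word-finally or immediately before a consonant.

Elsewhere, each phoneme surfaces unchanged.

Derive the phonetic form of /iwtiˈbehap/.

Rule 2 applies to /i/ (word-initial: in an unstressed syllable) → [ə].
/w/ (between /i/ and /t/): no rule targets it → [w].
/t/ — not in any rule's target class → [t].
/i/ — between /t/ and /b/, in an unstressed syllable — surfaces as [ə] (rule 2).
/b/ — not in any rule's target class → [b].
/e/ (between /b/ and /h/): rule 2 targets it, but not in an unstressed syllable → unchanged [e].
/h/ — not in any rule's target class → [h].
/a/ — between /h/ and /p/, in an unstressed syllable — surfaces as [ə] (rule 2).
/p/ (word-final) is unaffected → [p].

[əwtəˈbehəp]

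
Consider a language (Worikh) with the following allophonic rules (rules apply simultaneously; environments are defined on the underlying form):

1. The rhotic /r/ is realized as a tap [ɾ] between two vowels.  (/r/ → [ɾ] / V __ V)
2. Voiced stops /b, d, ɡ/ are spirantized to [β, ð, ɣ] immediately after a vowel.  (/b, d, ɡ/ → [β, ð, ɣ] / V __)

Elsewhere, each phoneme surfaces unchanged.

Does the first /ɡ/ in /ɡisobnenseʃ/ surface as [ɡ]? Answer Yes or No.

Yes

/ɡ/ (word-initial) fails the environment for rule 2, so it stays [ɡ].
The actual realization is [ɡ], which matches [ɡ].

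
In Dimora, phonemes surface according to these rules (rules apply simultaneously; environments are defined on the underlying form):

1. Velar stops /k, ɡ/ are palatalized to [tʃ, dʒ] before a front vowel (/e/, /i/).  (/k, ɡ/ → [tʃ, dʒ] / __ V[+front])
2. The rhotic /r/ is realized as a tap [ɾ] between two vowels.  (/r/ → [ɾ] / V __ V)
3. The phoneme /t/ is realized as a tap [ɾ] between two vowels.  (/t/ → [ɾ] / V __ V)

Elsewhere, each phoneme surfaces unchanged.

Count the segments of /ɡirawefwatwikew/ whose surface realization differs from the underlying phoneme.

3

Segments that undergo a rule: /ɡ/ → [dʒ] (rule 1); /r/ → [ɾ] (rule 2); /k/ → [tʃ] (rule 1).
All other segments surface unchanged.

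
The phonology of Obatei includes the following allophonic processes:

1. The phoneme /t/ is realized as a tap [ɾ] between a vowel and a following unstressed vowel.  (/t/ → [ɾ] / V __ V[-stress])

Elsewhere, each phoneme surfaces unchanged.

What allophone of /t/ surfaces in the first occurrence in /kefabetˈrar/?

/t/ — between /e/ and /r/; rule 1 does not apply here → [t].

[t]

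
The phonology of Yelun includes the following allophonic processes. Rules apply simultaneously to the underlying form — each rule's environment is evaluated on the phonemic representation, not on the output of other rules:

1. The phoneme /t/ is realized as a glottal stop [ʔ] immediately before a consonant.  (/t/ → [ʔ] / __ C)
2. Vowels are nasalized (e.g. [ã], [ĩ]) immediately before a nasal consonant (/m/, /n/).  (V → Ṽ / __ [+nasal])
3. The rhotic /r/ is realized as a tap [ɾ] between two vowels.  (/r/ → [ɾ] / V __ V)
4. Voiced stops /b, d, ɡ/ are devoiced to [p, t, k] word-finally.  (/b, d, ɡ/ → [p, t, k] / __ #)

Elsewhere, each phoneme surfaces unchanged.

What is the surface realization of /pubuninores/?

/p/ (word-initial) is unaffected → [p].
/u/ (between /p/ and /b/) fails the environment for rule 2, so it stays [u].
/b/ — between /u/ and /u/; rule 4 does not apply here → [b].
/u/ (between /b/ and /n/) occurs before a nasal consonant → [ũ] by rule 2.
/n/ (between /u/ and /i/): no rule targets it → [n].
/i/ — between /n/ and /n/, before a nasal consonant — surfaces as [ĩ] (rule 2).
/n/ — not in any rule's target class → [n].
/o/ (between /n/ and /r/) is in the target of rule 2 but the environment (before a nasal consonant) is not met → [o].
Rule 3 applies to /r/ (between /o/ and /e/: between two vowels) → [ɾ].
/e/ — between /r/ and /s/; rule 2 does not apply here → [e].
/s/ stays [s].

[pubũnĩnoɾes]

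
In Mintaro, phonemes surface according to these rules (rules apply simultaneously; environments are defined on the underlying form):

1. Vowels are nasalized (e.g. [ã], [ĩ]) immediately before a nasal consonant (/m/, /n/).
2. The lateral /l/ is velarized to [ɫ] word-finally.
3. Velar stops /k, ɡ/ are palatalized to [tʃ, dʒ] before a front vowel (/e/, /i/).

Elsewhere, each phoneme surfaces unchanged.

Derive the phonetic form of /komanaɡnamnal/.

/k/ (word-initial) fails the environment for rule 3, so it stays [k].
/o/ meets the environment for rule 1 (before a nasal consonant) → [õ].
/m/ — not in any rule's target class → [m].
/a/ (between /m/ and /n/) occurs before a nasal consonant → [ã] by rule 1.
/n/ — not in any rule's target class → [n].
/a/ (between /n/ and /ɡ/): rule 1 targets it, but not before a nasal consonant → unchanged [a].
/ɡ/ — between /a/ and /n/; rule 3 does not apply here → [ɡ].
/n/ stays [n].
Rule 1 applies to /a/ (between /n/ and /m/: before a nasal consonant) → [ã].
/m/ stays [m].
/n/ stays [n].
/a/ (between /n/ and /l/) is in the target of rule 1 but the environment (before a nasal consonant) is not met → [a].
/l/ (word-final): word-finally, so rule 2 applies → [ɫ].

[kõmãnaɡnãmnaɫ]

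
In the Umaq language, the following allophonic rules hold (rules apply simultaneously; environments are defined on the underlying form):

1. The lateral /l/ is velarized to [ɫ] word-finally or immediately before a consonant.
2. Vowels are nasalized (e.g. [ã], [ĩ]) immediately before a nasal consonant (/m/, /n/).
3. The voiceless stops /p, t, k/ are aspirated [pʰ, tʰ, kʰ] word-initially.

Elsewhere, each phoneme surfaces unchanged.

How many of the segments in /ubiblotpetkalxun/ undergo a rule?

2

Segments that undergo a rule: /l/ → [ɫ] (rule 1); /u/ → [ũ] (rule 2).
All other segments surface unchanged.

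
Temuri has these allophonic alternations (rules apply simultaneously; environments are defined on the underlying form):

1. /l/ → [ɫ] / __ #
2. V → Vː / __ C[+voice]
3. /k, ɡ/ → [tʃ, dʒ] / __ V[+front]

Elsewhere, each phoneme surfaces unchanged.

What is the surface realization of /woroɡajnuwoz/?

[woːroːɡaːjnuːwoːz]

/w/ stays [w].
/o/ meets the environment for rule 2 (before a voiced consonant) → [oː].
/r/ — not in any rule's target class → [r].
/o/ (between /r/ and /ɡ/) occurs before a voiced consonant → [oː] by rule 2.
/ɡ/ (between /o/ and /a/): rule 3 targets it, but not before a front vowel → unchanged [ɡ].
/a/ (between /ɡ/ and /j/): before a voiced consonant, so rule 2 applies → [aː].
/j/ stays [j].
/n/ (between /j/ and /u/): no rule targets it → [n].
/u/ (between /n/ and /w/) occurs before a voiced consonant → [uː] by rule 2.
/w/ — not in any rule's target class → [w].
/o/ meets the environment for rule 2 (before a voiced consonant) → [oː].
/z/ — not in any rule's target class → [z].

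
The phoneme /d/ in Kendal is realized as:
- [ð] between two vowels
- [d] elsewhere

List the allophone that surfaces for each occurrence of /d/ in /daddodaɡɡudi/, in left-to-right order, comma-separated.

Occurrence 1 (position 1): no conditioning environment matches → elsewhere allophone [d].
Occurrence 2 (position 3): no conditioning environment matches → elsewhere allophone [d].
Occurrence 3 (position 4): no conditioning environment matches → elsewhere allophone [d].
Occurrence 4 (position 6): between two vowels → [ð].
Occurrence 5 (position 11): between two vowels → [ð].

[d], [d], [d], [ð], [ð]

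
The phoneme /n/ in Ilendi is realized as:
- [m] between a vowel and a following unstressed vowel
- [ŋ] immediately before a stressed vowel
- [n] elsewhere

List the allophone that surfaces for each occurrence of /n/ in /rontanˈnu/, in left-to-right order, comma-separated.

Occurrence 1 (position 3): no conditioning environment matches → elsewhere allophone [n].
Occurrence 2 (position 6): no conditioning environment matches → elsewhere allophone [n].
Occurrence 3 (position 7): immediately before a stressed vowel → [ŋ].

[n], [n], [ŋ]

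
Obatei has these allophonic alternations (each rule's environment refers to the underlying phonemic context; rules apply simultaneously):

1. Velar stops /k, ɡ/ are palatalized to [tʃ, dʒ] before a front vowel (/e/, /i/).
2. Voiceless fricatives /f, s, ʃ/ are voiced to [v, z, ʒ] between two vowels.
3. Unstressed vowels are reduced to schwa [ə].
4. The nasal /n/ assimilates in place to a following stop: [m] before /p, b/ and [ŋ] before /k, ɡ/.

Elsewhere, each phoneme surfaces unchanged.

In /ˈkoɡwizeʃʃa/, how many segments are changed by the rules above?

Segments that undergo a rule: /i/ → [ə] (rule 3); /e/ → [ə] (rule 3); /a/ → [ə] (rule 3).
All other segments surface unchanged.

3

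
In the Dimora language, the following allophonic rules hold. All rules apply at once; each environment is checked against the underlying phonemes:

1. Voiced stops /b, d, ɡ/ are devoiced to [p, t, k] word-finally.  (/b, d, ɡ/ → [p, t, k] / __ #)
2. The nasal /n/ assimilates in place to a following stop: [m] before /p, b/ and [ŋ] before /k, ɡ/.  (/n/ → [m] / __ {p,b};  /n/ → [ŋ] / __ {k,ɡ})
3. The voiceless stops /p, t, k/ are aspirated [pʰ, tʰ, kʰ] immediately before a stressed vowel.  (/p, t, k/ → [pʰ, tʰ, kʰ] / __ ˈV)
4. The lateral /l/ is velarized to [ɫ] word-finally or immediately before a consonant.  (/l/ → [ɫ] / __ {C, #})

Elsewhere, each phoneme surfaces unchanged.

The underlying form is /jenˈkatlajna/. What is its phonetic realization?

[jeŋˈkʰatlajna]

/j/ (word-initial) is unaffected → [j].
/e/ (between /j/ and /n/) is unaffected → [e].
/n/ — between /e/ and /k/, before a labial or velar stop — surfaces as [ŋ] (rule 2).
/k/ (between /n/ and /a/) occurs immediately before a stressed vowel → [kʰ] by rule 3.
/a/ — not in any rule's target class → [a].
/t/ (between /a/ and /l/) is in the target of rule 3 but the environment (immediately before a stressed vowel) is not met → [t].
/l/ (between /t/ and /a/): rule 4 targets it, but not word-finally or immediately before a consonant → unchanged [l].
/a/ stays [a].
/j/ — not in any rule's target class → [j].
/n/ (between /j/ and /a/) is in the target of rule 2 but the environment (before a labial or velar stop) is not met → [n].
/a/ stays [a].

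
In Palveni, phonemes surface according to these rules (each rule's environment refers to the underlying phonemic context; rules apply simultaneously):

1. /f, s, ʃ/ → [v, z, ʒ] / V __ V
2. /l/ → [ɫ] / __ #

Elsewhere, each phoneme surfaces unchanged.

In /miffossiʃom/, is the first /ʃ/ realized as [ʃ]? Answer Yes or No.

No

/ʃ/ (between /i/ and /o/) occurs between two vowels → [ʒ] by rule 1.
The actual realization is [ʒ], not [ʃ].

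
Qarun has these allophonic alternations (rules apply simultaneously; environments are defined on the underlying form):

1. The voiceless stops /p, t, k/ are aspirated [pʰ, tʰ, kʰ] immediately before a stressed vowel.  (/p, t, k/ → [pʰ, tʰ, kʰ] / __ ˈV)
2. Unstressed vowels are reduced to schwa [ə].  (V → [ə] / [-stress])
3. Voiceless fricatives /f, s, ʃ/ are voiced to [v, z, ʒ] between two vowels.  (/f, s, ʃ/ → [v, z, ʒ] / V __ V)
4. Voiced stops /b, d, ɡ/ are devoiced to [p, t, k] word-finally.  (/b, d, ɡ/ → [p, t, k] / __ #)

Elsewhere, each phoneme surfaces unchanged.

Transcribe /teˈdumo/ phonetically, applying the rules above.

/t/ (word-initial) fails the environment for rule 1, so it stays [t].
Rule 2 applies to /e/ (between /t/ and /d/: in an unstressed syllable) → [ə].
/d/ (between /e/ and /u/) is in the target of rule 4 but the environment (word-finally) is not met → [d].
/u/ (between /d/ and /m/) fails the environment for rule 2, so it stays [u].
/m/ (between /u/ and /o/) is unaffected → [m].
/o/ meets the environment for rule 2 (in an unstressed syllable) → [ə].

[təˈdumə]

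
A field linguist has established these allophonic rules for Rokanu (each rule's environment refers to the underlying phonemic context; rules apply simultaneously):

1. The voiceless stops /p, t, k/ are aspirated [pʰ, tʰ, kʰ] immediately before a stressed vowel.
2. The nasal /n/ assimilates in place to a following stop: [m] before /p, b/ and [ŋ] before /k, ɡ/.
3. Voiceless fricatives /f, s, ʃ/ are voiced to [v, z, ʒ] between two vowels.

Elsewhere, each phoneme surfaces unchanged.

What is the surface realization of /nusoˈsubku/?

/n/ (word-initial): rule 2 targets it, but not before a labial or velar stop → unchanged [n].
/u/ stays [u].
/s/ (between /u/ and /o/) occurs between two vowels → [z] by rule 3.
/o/ (between /s/ and /s/) is unaffected → [o].
/s/ — between /o/ and /u/, between two vowels — surfaces as [z] (rule 3).
/u/ (between /s/ and /b/): no rule targets it → [u].
/b/ (between /u/ and /k/): no rule targets it → [b].
/k/ (between /b/ and /u/): rule 1 targets it, but not immediately before a stressed vowel → unchanged [k].
/u/ (word-final) is unaffected → [u].

[nuzoˈzubku]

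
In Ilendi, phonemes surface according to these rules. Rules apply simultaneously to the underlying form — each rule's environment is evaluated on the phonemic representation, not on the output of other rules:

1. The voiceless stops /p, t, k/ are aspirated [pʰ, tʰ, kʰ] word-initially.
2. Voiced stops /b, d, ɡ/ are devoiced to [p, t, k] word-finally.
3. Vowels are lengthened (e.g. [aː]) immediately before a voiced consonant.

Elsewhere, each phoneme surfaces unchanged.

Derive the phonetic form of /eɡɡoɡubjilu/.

/e/ meets the environment for rule 3 (before a voiced consonant) → [eː].
/ɡ/ (between /e/ and /ɡ/) is in the target of rule 2 but the environment (word-finally) is not met → [ɡ].
/ɡ/ (between /ɡ/ and /o/) is in the target of rule 2 but the environment (word-finally) is not met → [ɡ].
/o/ (between /ɡ/ and /ɡ/): before a voiced consonant, so rule 3 applies → [oː].
/ɡ/ (between /o/ and /u/) is in the target of rule 2 but the environment (word-finally) is not met → [ɡ].
/u/ (between /ɡ/ and /b/) occurs before a voiced consonant → [uː] by rule 3.
/b/ (between /u/ and /j/) is in the target of rule 2 but the environment (word-finally) is not met → [b].
/j/ (between /b/ and /i/) is unaffected → [j].
/i/ (between /j/ and /l/): before a voiced consonant, so rule 3 applies → [iː].
/l/ stays [l].
/u/ (word-final) is in the target of rule 3 but the environment (before a voiced consonant) is not met → [u].

[eːɡɡoːɡuːbjiːlu]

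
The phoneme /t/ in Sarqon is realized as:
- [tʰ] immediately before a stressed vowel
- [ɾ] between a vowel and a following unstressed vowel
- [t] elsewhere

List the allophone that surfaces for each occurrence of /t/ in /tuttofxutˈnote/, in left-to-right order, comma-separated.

[t], [t], [t], [t], [ɾ]

Occurrence 1 (position 1): no conditioning environment matches → elsewhere allophone [t].
Occurrence 2 (position 3): no conditioning environment matches → elsewhere allophone [t].
Occurrence 3 (position 4): no conditioning environment matches → elsewhere allophone [t].
Occurrence 4 (position 9): no conditioning environment matches → elsewhere allophone [t].
Occurrence 5 (position 12): between a vowel and an unstressed vowel → [ɾ].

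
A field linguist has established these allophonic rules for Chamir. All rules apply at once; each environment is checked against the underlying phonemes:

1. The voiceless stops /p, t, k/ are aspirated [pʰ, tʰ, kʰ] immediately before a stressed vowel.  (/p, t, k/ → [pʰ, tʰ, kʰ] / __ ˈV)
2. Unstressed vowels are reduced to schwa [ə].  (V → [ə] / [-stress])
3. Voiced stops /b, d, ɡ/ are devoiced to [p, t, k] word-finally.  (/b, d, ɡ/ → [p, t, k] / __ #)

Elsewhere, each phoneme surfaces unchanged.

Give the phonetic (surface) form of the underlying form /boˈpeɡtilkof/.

/b/ (word-initial): rule 3 targets it, but not word-finally → unchanged [b].
/o/ (between /b/ and /p/): in an unstressed syllable, so rule 2 applies → [ə].
/p/ (between /o/ and /e/) occurs immediately before a stressed vowel → [pʰ] by rule 1.
/e/ (between /p/ and /ɡ/): rule 2 targets it, but not in an unstressed syllable → unchanged [e].
/ɡ/ (between /e/ and /t/) fails the environment for rule 3, so it stays [ɡ].
/t/ (between /ɡ/ and /i/) is in the target of rule 1 but the environment (immediately before a stressed vowel) is not met → [t].
/i/ meets the environment for rule 2 (in an unstressed syllable) → [ə].
/l/ — not in any rule's target class → [l].
/k/ (between /l/ and /o/): rule 1 targets it, but not immediately before a stressed vowel → unchanged [k].
Rule 2 applies to /o/ (between /k/ and /f/: in an unstressed syllable) → [ə].
/f/ stays [f].

[bəˈpʰeɡtəlkəf]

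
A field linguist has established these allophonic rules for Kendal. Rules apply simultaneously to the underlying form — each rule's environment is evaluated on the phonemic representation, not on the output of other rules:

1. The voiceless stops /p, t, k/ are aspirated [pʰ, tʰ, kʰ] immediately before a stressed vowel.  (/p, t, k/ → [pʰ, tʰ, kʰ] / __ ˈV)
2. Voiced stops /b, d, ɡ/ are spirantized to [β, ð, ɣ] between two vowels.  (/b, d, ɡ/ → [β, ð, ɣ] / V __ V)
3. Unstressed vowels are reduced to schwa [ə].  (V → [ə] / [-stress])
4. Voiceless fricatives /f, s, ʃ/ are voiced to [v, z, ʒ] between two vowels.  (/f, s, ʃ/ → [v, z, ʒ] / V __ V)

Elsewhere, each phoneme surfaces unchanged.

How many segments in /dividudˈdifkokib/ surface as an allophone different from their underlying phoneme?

Segments that undergo a rule: /i/ → [ə] (rule 3); /i/ → [ə] (rule 3); /d/ → [ð] (rule 2); /u/ → [ə] (rule 3); /o/ → [ə] (rule 3); /i/ → [ə] (rule 3).
All other segments surface unchanged.

6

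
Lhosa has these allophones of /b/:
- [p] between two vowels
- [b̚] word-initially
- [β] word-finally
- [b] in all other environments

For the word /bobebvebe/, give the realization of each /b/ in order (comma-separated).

Occurrence 1 (position 1): word-initially → [b̚].
Occurrence 2 (position 3): between two vowels → [p].
Occurrence 3 (position 5): no conditioning environment matches → elsewhere allophone [b].
Occurrence 4 (position 8): between two vowels → [p].

[b̚], [p], [b], [p]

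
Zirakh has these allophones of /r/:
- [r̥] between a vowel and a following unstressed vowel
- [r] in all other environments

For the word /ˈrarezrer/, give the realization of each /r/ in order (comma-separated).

[r], [r̥], [r], [r]

Occurrence 1 (position 1): no conditioning environment matches → elsewhere allophone [r].
Occurrence 2 (position 3): between a vowel and a following unstressed vowel → [r̥].
Occurrence 3 (position 6): no conditioning environment matches → elsewhere allophone [r].
Occurrence 4 (position 8): no conditioning environment matches → elsewhere allophone [r].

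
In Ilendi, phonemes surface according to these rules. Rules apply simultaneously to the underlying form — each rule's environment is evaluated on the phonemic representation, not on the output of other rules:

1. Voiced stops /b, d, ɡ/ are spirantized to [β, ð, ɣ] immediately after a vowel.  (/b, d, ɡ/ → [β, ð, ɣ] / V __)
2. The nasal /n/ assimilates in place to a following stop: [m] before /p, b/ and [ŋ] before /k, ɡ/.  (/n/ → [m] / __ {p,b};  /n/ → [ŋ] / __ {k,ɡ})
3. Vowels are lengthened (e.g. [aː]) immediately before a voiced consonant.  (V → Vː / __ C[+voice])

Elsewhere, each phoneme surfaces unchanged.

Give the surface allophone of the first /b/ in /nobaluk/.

[β]

Rule 1 applies to /b/ (between /o/ and /a/: immediately after a vowel) → [β].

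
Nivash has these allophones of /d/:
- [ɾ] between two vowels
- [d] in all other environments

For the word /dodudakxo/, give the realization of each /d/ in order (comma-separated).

Occurrence 1 (position 1): no conditioning environment matches → elsewhere allophone [d].
Occurrence 2 (position 3): between two vowels → [ɾ].
Occurrence 3 (position 5): between two vowels → [ɾ].

[d], [ɾ], [ɾ]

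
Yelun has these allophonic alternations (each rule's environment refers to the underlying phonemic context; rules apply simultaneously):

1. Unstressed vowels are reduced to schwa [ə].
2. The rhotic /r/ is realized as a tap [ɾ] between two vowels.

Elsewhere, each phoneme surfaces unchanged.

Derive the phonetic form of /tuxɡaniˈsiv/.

[təxɡənəˈsiv]

/t/ (word-initial) is unaffected → [t].
/u/ (between /t/ and /x/) occurs in an unstressed syllable → [ə] by rule 1.
/x/ (between /u/ and /ɡ/) is unaffected → [x].
/ɡ/ stays [ɡ].
/a/ (between /ɡ/ and /n/) occurs in an unstressed syllable → [ə] by rule 1.
/n/ stays [n].
/i/ meets the environment for rule 1 (in an unstressed syllable) → [ə].
/s/ — not in any rule's target class → [s].
/i/ (between /s/ and /v/): rule 1 targets it, but not in an unstressed syllable → unchanged [i].
/v/ (word-final) is unaffected → [v].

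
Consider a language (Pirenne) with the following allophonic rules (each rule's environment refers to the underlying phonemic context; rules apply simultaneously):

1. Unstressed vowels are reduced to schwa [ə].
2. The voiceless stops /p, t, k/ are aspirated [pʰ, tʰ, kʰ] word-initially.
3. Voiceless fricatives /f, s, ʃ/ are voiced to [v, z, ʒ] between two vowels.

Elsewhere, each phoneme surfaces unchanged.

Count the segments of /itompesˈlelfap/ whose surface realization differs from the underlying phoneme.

Segments that undergo a rule: /i/ → [ə] (rule 1); /o/ → [ə] (rule 1); /e/ → [ə] (rule 1); /a/ → [ə] (rule 1).
All other segments surface unchanged.

4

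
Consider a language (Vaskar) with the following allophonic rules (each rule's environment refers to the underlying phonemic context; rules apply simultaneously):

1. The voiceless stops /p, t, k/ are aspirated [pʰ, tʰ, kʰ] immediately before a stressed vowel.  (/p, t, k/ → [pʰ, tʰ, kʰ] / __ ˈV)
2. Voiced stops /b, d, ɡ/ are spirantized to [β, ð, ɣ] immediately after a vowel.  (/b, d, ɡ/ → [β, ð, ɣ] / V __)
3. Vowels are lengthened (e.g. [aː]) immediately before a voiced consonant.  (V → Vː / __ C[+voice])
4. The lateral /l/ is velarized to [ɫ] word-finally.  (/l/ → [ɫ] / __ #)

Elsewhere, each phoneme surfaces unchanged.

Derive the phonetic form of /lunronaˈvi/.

[luːnroːnaːˈvi]

/l/ (word-initial) is in the target of rule 4 but the environment (word-finally) is not met → [l].
/u/ meets the environment for rule 3 (before a voiced consonant) → [uː].
/o/ — between /r/ and /n/, before a voiced consonant — surfaces as [oː] (rule 3).
/a/ (between /n/ and /v/) occurs before a voiced consonant → [aː] by rule 3.
/i/ (word-final) is in the target of rule 3 but the environment (before a voiced consonant) is not met → [i].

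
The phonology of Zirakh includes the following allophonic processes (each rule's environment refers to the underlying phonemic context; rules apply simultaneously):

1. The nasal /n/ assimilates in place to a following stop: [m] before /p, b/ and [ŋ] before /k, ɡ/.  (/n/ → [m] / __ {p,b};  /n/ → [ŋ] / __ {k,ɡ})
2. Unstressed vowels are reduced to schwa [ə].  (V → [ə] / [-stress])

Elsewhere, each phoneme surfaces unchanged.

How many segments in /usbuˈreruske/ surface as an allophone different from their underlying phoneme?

Segments that undergo a rule: /u/ → [ə] (rule 2); /u/ → [ə] (rule 2); /u/ → [ə] (rule 2); /e/ → [ə] (rule 2).
All other segments surface unchanged.

4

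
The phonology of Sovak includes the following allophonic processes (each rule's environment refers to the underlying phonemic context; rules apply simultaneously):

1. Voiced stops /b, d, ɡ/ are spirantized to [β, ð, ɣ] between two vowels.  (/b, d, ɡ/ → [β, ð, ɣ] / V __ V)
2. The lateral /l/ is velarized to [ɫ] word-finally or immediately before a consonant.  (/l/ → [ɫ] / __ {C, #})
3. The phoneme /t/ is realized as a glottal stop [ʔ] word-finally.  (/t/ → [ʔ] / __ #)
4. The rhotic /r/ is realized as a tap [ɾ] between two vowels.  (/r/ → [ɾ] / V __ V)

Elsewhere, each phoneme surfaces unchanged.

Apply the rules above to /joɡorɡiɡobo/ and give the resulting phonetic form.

[joɣorɡiɣoβo]

/j/ — not in any rule's target class → [j].
/o/ — not in any rule's target class → [o].
/ɡ/ meets the environment for rule 1 (between two vowels) → [ɣ].
/o/ stays [o].
/r/ (between /o/ and /ɡ/) fails the environment for rule 4, so it stays [r].
/ɡ/ (between /r/ and /i/) fails the environment for rule 1, so it stays [ɡ].
/i/ stays [i].
/ɡ/ (between /i/ and /o/): between two vowels, so rule 1 applies → [ɣ].
/o/ — not in any rule's target class → [o].
/b/ (between /o/ and /o/): between two vowels, so rule 1 applies → [β].
/o/ (word-final): no rule targets it → [o].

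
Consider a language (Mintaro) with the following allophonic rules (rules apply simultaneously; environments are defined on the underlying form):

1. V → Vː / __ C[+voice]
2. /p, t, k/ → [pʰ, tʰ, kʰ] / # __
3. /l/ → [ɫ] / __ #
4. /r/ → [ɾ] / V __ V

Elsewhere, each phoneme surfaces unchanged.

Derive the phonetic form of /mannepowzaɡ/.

[maːnnepoːwzaːɡ]

/m/ (word-initial) is unaffected → [m].
/a/ (between /m/ and /n/) occurs before a voiced consonant → [aː] by rule 1.
/n/ stays [n].
/n/ (between /n/ and /e/): no rule targets it → [n].
/e/ (between /n/ and /p/): rule 1 targets it, but not before a voiced consonant → unchanged [e].
/p/ (between /e/ and /o/): rule 2 targets it, but not word-initially → unchanged [p].
/o/ meets the environment for rule 1 (before a voiced consonant) → [oː].
/w/ (between /o/ and /z/) is unaffected → [w].
/z/ — not in any rule's target class → [z].
/a/ — between /z/ and /ɡ/, before a voiced consonant — surfaces as [aː] (rule 1).
/ɡ/ (word-final): no rule targets it → [ɡ].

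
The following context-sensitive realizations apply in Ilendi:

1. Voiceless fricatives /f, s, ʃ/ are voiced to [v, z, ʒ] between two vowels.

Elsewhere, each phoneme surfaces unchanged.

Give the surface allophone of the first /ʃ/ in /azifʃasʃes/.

/ʃ/ (between /f/ and /a/): rule 1 targets it, but not between two vowels → unchanged [ʃ].

[ʃ]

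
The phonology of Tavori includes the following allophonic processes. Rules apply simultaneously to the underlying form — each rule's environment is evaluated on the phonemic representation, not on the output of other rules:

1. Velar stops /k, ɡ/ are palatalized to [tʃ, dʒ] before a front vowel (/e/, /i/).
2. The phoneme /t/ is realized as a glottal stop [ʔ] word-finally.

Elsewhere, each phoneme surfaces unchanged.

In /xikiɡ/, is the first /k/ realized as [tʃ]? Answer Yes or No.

Yes

/k/ — between /i/ and /i/, before a front vowel — surfaces as [tʃ] (rule 1).
The actual realization is [tʃ], which matches [tʃ].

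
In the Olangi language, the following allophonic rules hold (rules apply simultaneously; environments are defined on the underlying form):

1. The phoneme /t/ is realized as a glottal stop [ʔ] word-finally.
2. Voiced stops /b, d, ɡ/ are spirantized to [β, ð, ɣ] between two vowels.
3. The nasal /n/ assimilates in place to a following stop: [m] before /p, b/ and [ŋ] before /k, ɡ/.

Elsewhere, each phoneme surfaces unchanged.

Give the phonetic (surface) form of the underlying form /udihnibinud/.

/u/ — not in any rule's target class → [u].
Rule 2 applies to /d/ (between /u/ and /i/: between two vowels) → [ð].
/i/ — not in any rule's target class → [i].
/h/ (between /i/ and /n/) is unaffected → [h].
/n/ (between /h/ and /i/) fails the environment for rule 3, so it stays [n].
/i/ — not in any rule's target class → [i].
/b/ meets the environment for rule 2 (between two vowels) → [β].
/i/ (between /b/ and /n/) is unaffected → [i].
/n/ (between /i/ and /u/): rule 3 targets it, but not before a labial or velar stop → unchanged [n].
/u/ — not in any rule's target class → [u].
/d/ — word-final; rule 2 does not apply here → [d].

[uðihniβinud]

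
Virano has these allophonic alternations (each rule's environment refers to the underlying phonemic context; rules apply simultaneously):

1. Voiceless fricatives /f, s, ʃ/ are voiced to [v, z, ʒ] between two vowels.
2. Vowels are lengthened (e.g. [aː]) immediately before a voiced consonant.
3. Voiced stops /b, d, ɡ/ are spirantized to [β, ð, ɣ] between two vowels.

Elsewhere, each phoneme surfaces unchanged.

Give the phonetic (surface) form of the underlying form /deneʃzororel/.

[deːneʃzoːroːreːl]

/d/ (word-initial): rule 3 targets it, but not between two vowels → unchanged [d].
Rule 2 applies to /e/ (between /d/ and /n/: before a voiced consonant) → [eː].
/n/ stays [n].
/e/ (between /n/ and /ʃ/) fails the environment for rule 2, so it stays [e].
/ʃ/ (between /e/ and /z/) fails the environment for rule 1, so it stays [ʃ].
/z/ — not in any rule's target class → [z].
/o/ meets the environment for rule 2 (before a voiced consonant) → [oː].
/r/ stays [r].
/o/ (between /r/ and /r/): before a voiced consonant, so rule 2 applies → [oː].
/r/ stays [r].
/e/ meets the environment for rule 2 (before a voiced consonant) → [eː].
/l/ (word-final) is unaffected → [l].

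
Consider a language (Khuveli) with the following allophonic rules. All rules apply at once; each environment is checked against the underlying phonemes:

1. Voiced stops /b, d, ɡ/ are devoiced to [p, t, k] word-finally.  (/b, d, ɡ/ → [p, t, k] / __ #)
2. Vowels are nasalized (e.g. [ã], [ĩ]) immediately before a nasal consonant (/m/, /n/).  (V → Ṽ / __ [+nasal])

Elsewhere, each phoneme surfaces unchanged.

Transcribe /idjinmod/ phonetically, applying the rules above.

[idjĩnmot]

/i/ (word-initial) fails the environment for rule 2, so it stays [i].
/d/ (between /i/ and /j/): rule 1 targets it, but not word-finally → unchanged [d].
/j/ (between /d/ and /i/) is unaffected → [j].
/i/ — between /j/ and /n/, before a nasal consonant — surfaces as [ĩ] (rule 2).
/n/ (between /i/ and /m/) is unaffected → [n].
/m/ (between /n/ and /o/): no rule targets it → [m].
/o/ (between /m/ and /d/) fails the environment for rule 2, so it stays [o].
Rule 1 applies to /d/ (word-final: word-finally) → [t].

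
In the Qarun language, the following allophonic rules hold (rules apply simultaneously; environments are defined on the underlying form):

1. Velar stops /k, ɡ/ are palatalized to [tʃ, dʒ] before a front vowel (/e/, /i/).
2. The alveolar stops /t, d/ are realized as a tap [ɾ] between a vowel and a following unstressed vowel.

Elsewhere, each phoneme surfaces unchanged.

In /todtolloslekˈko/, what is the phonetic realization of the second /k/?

[k]

/k/ — between /k/ and /o/; rule 1 does not apply here → [k].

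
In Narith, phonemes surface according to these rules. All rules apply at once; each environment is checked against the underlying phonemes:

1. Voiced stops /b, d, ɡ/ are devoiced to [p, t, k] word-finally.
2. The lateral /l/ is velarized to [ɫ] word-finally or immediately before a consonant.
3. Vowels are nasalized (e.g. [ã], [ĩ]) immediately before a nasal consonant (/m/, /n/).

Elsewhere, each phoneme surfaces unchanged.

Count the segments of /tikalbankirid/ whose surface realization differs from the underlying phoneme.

3

Segments that undergo a rule: /l/ → [ɫ] (rule 2); /a/ → [ã] (rule 3); /d/ → [t] (rule 1).
All other segments surface unchanged.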